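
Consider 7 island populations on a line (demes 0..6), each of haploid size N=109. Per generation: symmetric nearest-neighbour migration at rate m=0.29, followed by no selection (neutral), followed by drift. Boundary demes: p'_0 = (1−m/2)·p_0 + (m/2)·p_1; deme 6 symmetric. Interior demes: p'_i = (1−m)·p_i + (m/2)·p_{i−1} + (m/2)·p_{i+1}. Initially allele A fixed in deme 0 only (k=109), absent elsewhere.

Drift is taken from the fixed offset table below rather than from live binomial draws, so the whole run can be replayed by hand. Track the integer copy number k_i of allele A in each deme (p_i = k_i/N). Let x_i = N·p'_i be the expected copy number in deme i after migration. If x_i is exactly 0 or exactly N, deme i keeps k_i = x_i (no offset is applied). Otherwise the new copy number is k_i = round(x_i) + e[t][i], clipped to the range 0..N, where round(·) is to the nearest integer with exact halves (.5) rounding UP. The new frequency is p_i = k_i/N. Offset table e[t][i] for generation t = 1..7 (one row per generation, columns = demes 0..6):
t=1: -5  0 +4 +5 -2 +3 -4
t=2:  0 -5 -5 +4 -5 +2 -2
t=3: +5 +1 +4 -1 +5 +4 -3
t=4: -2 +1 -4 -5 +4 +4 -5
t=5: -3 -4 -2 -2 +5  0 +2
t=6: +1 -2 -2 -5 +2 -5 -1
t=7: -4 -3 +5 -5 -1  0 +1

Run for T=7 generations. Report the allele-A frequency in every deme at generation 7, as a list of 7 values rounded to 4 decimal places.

[0.4220, 0.2294, 0.1193, 0.0000, 0.0000, 0.0000, 0.0000]

t=0: k=[109 0 0 0 0 0 0]
t=1: x=[93.1950 15.8050 0.0000 0.0000 0.0000 0.0000 0.0000] k=[88 16 0 0 0 0 0]
t=2: x=[77.5600 24.1200 2.3200 0.0000 0.0000 0.0000 0.0000] k=[78 19 0 0 0 0 0]
t=3: x=[69.4450 24.8000 2.7550 0.0000 0.0000 0.0000 0.0000] k=[74 26 7 0 0 0 0]
t=4: x=[67.0400 30.2050 8.7400 1.0150 0.0000 0.0000 0.0000] k=[65 31 5 0 0 0 0]
t=5: x=[60.0700 32.1600 8.0450 0.7250 0.0000 0.0000 0.0000] k=[57 28 6 0 0 0 0]
t=6: x=[52.7950 29.0150 8.3200 0.8700 0.0000 0.0000 0.0000] k=[54 27 6 0 0 0 0]
t=7: x=[50.0850 27.8700 8.1750 0.8700 0.0000 0.0000 0.0000] k=[46 25 13 0 0 0 0]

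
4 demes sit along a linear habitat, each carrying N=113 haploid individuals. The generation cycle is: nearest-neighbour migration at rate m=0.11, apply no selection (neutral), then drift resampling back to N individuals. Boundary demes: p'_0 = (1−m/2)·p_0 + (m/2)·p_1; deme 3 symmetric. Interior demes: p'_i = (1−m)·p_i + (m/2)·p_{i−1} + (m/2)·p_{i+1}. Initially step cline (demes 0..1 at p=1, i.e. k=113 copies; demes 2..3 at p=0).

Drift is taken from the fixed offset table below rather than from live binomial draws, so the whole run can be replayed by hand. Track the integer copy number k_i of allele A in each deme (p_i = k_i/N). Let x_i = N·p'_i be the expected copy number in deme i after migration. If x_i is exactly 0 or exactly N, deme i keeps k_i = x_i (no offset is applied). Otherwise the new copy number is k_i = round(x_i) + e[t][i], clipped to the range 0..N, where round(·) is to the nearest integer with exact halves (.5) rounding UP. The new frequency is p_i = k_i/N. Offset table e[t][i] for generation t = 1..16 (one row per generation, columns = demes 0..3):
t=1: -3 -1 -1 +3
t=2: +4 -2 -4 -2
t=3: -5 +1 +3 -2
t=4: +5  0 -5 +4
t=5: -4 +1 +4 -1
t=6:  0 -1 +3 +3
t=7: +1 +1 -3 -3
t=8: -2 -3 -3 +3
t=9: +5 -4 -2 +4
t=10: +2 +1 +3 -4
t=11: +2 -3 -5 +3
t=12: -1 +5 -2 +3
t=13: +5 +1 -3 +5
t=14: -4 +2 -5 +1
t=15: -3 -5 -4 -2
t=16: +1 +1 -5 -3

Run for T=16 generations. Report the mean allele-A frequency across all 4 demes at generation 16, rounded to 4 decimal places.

t=0: k=[113 113 0 0]
t=1: x=[113.0000 106.7850 6.2150 0.0000] k=[113 106 5 0]
t=2: x=[112.6150 100.8300 10.2800 0.2750] k=[113 99 6 0]
t=3: x=[112.2300 94.6550 10.7850 0.3300] k=[107 96 14 0]
t=4: x=[106.3950 92.0950 17.7400 0.7700] k=[111 92 13 5]
t=5: x=[109.9550 88.7000 16.9050 5.4400] k=[106 90 21 4]
t=6: x=[105.1200 87.0850 23.8600 4.9350] k=[105 86 27 8]
t=7: x=[103.9550 83.8000 29.2000 9.0450] k=[105 85 26 6]
t=8: x=[103.9000 82.8550 28.1450 7.1000] k=[102 80 25 10]
t=9: x=[100.7900 78.1850 27.2000 10.8250] k=[106 74 25 15]
t=10: x=[104.2400 73.0650 27.1450 15.5500] k=[106 74 30 12]
t=11: x=[104.2400 73.3400 31.4300 12.9900] k=[106 70 26 16]
t=12: x=[104.0200 69.5600 27.8700 16.5500] k=[103 75 26 20]
t=13: x=[101.4600 73.8450 28.3650 20.3300] k=[106 75 25 25]
t=14: x=[104.2950 73.9550 27.7500 25.0000] k=[100 76 23 26]
t=15: x=[98.6800 74.4050 26.0800 25.8350] k=[96 69 22 24]
t=16: x=[94.5150 67.9000 24.6950 23.8900] k=[96 69 20 21]

0.4558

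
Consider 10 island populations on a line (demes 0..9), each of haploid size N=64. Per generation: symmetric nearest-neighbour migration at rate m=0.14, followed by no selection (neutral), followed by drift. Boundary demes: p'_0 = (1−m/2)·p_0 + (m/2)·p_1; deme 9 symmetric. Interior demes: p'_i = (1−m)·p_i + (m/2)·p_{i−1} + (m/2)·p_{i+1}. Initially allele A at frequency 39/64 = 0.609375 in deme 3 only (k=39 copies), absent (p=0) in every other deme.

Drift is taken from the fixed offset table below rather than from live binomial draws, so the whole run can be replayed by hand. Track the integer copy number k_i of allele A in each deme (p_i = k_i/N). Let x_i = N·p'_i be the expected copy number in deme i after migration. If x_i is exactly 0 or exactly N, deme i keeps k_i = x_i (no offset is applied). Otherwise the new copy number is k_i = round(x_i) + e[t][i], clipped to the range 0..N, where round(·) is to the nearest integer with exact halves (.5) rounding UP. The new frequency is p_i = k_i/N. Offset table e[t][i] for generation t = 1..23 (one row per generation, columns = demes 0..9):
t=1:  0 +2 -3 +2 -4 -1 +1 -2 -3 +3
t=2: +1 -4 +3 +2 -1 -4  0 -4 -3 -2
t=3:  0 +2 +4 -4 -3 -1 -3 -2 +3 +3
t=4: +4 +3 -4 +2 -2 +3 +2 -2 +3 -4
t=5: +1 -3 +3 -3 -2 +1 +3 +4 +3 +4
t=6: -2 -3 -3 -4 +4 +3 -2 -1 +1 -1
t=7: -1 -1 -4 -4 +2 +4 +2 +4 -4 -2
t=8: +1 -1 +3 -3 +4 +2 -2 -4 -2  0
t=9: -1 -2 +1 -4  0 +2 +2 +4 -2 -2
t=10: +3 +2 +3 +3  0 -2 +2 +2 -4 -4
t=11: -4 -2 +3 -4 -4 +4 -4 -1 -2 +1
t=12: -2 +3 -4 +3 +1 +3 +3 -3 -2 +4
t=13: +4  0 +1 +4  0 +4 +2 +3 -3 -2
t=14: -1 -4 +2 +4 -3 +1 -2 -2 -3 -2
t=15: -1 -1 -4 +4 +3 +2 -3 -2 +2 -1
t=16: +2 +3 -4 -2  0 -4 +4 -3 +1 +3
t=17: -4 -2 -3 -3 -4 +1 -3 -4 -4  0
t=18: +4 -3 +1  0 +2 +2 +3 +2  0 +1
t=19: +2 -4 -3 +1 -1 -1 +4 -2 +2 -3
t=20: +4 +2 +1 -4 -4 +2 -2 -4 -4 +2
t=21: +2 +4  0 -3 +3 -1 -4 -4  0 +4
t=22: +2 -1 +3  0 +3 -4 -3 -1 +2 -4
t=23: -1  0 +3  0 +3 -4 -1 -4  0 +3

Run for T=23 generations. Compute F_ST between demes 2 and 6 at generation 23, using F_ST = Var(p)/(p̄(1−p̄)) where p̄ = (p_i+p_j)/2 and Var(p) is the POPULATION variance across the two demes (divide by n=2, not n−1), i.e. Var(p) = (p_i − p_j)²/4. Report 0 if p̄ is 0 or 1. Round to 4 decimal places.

t=0: k=[0 0 0 39 0 0 0 0 0 0]
t=1: x=[0.0000 0.0000 2.7300 33.5400 2.7300 0.0000 0.0000 0.0000 0.0000 0.0000] k=[0 0 0 36 0 0 0 0 0 0]
t=2: x=[0.0000 0.0000 2.5200 30.9600 2.5200 0.0000 0.0000 0.0000 0.0000 0.0000] k=[0 0 6 33 2 0 0 0 0 0]
t=3: x=[0.0000 0.4200 7.4700 28.9400 4.0300 0.1400 0.0000 0.0000 0.0000 0.0000] k=[0 2 11 25 1 0 0 0 0 0]
t=4: x=[0.1400 2.4900 11.3500 22.3400 2.6100 0.0700 0.0000 0.0000 0.0000 0.0000] k=[4 5 7 24 1 3 0 0 0 0]
t=5: x=[4.0700 5.0700 8.0500 21.2000 2.7500 2.6500 0.2100 0.0000 0.0000 0.0000] k=[5 2 11 18 1 4 3 0 0 0]
t=6: x=[4.7900 2.8400 10.8600 16.3200 2.4000 3.7200 2.8600 0.2100 0.0000 0.0000] k=[3 0 8 12 6 7 1 0 0 0]
t=7: x=[2.7900 0.7700 7.7200 11.3000 6.4900 6.5100 1.3500 0.0700 0.0000 0.0000] k=[2 0 4 7 8 11 3 4 0 0]
t=8: x=[1.8600 0.4200 3.9300 6.8600 8.1400 10.2300 3.6300 3.6500 0.2800 0.0000] k=[3 0 7 4 12 12 2 0 0 0]
t=9: x=[2.7900 0.7000 6.3000 4.7700 11.4400 11.3000 2.5600 0.1400 0.0000 0.0000] k=[2 0 7 1 11 13 5 4 0 0]
t=10: x=[1.8600 0.6300 6.0900 2.1200 10.4400 12.3000 5.4900 3.7900 0.2800 0.0000] k=[5 3 9 5 10 10 7 6 0 0]
t=11: x=[4.8600 3.5600 8.3000 5.6300 9.6500 9.7900 7.1400 5.6500 0.4200 0.0000] k=[1 2 11 2 6 14 3 5 0 0]
t=12: x=[1.0700 2.5600 9.7400 2.9100 6.2800 12.6700 3.9100 4.5100 0.3500 0.0000] k=[0 6 6 6 7 16 7 2 0 0]
t=13: x=[0.4200 5.5800 6.0000 6.0700 7.5600 14.7400 7.2800 2.2100 0.1400 0.0000] k=[4 6 7 10 8 19 9 5 0 0]
t=14: x=[4.1400 5.9300 7.1400 9.6500 8.9100 17.5300 9.4200 4.9300 0.3500 0.0000] k=[3 2 9 14 6 19 7 3 0 0]
t=15: x=[2.9300 2.5600 8.8600 13.0900 7.4700 17.2500 7.5600 3.0700 0.2100 0.0000] k=[2 2 5 17 10 19 5 1 2 0]
t=16: x=[2.0000 2.2100 5.6300 15.6700 11.1200 17.3900 5.7000 1.3500 1.7900 0.1400] k=[4 5 2 14 11 13 10 0 3 3]
t=17: x=[4.0700 4.7200 3.0500 12.9500 11.3500 12.6500 9.5100 0.9100 2.7900 3.0000] k=[0 3 0 10 7 14 7 0 0 3]
t=18: x=[0.2100 2.5800 0.9100 9.0900 7.7000 13.0200 7.0000 0.4900 0.2100 2.7900] k=[4 0 2 9 10 15 10 2 0 4]
t=19: x=[3.7200 0.4200 2.3500 8.5800 10.2800 14.3000 9.7900 2.4200 0.4200 3.7200] k=[6 0 0 10 9 13 14 0 2 1]
t=20: x=[5.5800 0.4200 0.7000 9.2300 9.3500 12.7900 12.9500 1.1200 1.7900 1.0700] k=[10 2 2 5 5 15 11 0 0 3]
t=21: x=[9.4400 2.5600 2.2100 4.7900 5.7000 14.0200 10.5100 0.7700 0.2100 2.7900] k=[11 7 2 2 9 13 7 0 0 7]
t=22: x=[10.7200 6.9300 2.3500 2.4900 8.7900 12.3000 6.9300 0.4900 0.4900 6.5100] k=[13 6 5 2 12 8 4 0 2 3]
t=23: x=[12.5100 6.4200 4.8600 2.9100 11.0200 8.0000 4.0000 0.4200 1.9300 2.9300] k=[12 6 8 3 14 4 3 0 2 6]

0.0194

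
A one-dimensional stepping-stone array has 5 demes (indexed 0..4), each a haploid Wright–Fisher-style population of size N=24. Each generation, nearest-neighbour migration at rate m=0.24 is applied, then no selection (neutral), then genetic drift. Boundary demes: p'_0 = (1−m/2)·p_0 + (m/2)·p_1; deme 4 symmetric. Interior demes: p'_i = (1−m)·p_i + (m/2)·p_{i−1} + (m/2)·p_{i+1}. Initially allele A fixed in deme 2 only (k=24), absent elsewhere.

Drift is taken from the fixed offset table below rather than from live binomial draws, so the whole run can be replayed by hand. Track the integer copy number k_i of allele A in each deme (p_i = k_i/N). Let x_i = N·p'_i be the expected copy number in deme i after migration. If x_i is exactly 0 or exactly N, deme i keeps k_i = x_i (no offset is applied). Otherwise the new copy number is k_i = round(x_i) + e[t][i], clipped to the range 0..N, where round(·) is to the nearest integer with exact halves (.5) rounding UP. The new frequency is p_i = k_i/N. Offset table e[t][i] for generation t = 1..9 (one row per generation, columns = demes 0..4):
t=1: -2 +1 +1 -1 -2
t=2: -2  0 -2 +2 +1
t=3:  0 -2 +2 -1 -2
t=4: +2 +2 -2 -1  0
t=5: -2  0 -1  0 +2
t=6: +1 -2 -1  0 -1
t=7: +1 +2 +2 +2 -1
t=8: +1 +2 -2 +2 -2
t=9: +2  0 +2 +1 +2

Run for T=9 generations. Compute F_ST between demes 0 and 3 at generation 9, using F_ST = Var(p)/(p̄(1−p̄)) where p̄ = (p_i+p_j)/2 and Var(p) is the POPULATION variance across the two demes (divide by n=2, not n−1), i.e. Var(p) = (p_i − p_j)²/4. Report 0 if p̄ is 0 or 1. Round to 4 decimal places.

0.0020

t=0: k=[0 0 24 0 0]
t=1: x=[0.0000 2.8800 18.2400 2.8800 0.0000] k=[0 4 19 2 0]
t=2: x=[0.4800 5.3200 15.1600 3.8000 0.2400] k=[0 5 13 6 1]
t=3: x=[0.6000 5.3600 11.2000 6.2400 1.6000] k=[1 3 13 5 0]
t=4: x=[1.2400 3.9600 10.8400 5.3600 0.6000] k=[3 6 9 4 1]
t=5: x=[3.3600 6.0000 8.0400 4.2400 1.3600] k=[1 6 7 4 3]
t=6: x=[1.6000 5.5200 6.5200 4.2400 3.1200] k=[3 4 6 4 2]
t=7: x=[3.1200 4.1200 5.5200 4.0000 2.2400] k=[4 6 8 6 1]
t=8: x=[4.2400 6.0000 7.5200 5.6400 1.6000] k=[5 8 6 8 0]
t=9: x=[5.3600 7.4000 6.4800 6.8000 0.9600] k=[7 7 8 8 3]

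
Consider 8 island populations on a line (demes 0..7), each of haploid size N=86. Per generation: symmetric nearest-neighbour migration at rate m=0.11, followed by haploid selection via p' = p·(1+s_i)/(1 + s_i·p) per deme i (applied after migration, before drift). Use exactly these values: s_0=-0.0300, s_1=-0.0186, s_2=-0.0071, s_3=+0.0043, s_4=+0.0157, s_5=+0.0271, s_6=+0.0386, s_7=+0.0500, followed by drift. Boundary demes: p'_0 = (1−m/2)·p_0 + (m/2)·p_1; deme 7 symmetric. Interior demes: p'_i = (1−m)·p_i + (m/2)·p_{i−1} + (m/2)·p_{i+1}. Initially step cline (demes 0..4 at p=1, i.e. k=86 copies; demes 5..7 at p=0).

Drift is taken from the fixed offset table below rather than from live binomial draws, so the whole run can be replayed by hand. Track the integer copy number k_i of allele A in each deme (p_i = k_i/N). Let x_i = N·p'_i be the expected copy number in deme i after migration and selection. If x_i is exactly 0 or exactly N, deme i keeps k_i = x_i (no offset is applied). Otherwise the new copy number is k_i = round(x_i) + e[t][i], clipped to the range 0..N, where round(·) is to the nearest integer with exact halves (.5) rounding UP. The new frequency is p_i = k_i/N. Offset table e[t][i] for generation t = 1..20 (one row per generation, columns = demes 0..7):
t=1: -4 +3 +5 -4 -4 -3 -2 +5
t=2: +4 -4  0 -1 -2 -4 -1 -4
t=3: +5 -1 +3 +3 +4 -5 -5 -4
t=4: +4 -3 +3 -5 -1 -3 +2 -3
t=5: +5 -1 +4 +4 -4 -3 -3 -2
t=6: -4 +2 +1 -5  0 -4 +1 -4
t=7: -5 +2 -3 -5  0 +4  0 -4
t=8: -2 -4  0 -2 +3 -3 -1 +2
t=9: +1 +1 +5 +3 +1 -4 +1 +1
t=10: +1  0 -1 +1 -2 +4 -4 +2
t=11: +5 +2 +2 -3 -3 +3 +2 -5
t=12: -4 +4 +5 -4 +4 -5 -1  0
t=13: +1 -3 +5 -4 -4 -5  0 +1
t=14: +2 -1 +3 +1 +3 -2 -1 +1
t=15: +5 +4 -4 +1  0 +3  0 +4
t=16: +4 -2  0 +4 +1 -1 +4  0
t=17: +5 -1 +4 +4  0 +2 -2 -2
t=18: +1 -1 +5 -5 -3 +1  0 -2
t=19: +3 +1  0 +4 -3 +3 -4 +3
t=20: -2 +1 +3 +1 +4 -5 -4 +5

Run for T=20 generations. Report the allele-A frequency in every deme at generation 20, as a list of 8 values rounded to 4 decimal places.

t=0: k=[86 86 86 86 86 0 0 0]
t=1: x=[86.0000 86.0000 86.0000 86.0000 81.3392 4.8510 0.0000 0.0000] k=[86 86 86 86 77 2 0 0]
t=2: x=[86.0000 86.0000 86.0000 85.5071 73.5369 6.1663 0.1142 0.0000] k=[86 86 86 85 72 2 0 0]
t=3: x=[86.0000 86.0000 85.9446 84.3470 69.0777 5.8849 0.1142 0.0000] k=[86 86 86 86 73 1 0 0]
t=4: x=[86.0000 86.0000 86.0000 85.2880 69.9593 5.0302 0.0571 0.0000] k=[86 86 86 80 69 2 2 0]
t=5: x=[86.0000 86.0000 85.6676 79.7499 66.1588 5.8286 1.9613 0.1155] k=[86 86 86 84 62 3 0 0]
t=6: x=[86.0000 86.0000 85.8892 82.9128 60.2469 6.2328 0.1714 0.0000] k=[86 86 86 78 60 2 1 0]
t=7: x=[86.0000 86.0000 85.5569 77.4830 58.0945 5.2656 1.0381 0.0577] k=[86 86 83 72 58 9 1 0]
t=8: x=[86.0000 85.8319 82.5364 71.8857 56.3782 11.5192 1.4376 0.0577] k=[86 82 83 70 59 9 0 2]
t=9: x=[85.7732 82.2075 82.2042 70.1655 57.1544 11.5192 0.6282 1.9823] k=[86 83 86 73 58 8 2 3]
t=10: x=[85.8299 83.2810 85.1138 72.9376 56.3782 10.6674 2.4744 3.0870] k=[86 83 84 74 54 15 0 5]
t=11: x=[85.8299 83.1690 83.3769 73.4959 53.2714 16.6765 1.1419 4.9477] k=[86 85 85 70 50 20 3 0]
t=12: x=[85.9433 85.0373 84.1622 69.7815 49.7770 21.1384 3.9089 0.1732] k=[82 86 86 66 54 16 3 0]
t=13: x=[82.1084 85.7758 84.8922 66.5048 52.8878 17.7487 3.6812 0.1732] k=[83 83 86 63 49 13 4 1]
t=14: x=[82.9105 83.1131 84.5599 63.5662 48.1205 14.8099 4.4884 1.2224] k=[85 82 86 65 51 13 3 2]
t=15: x=[84.7995 82.3194 84.6153 65.4522 50.0064 14.8659 3.6242 2.1552] k=[86 86 81 66 50 18 4 6]
t=16: x=[86.0000 85.7198 80.4129 66.0109 49.4478 19.3886 5.0573 6.1634] k=[86 84 80 70 50 18 9 6]
t=17: x=[85.8866 83.8510 79.6281 69.5073 49.6673 19.6677 9.6497 6.4501] k=[86 83 84 74 50 22 8 4]
t=18: x=[85.8299 83.1690 83.3769 73.2766 50.1062 23.2205 8.8461 4.4202] k=[86 82 86 68 47 24 9 2]
t=19: x=[85.7732 82.3754 84.7815 67.8964 47.2219 24.9105 9.7630 2.5008] k=[86 83 85 72 44 28 6 6]
t=20: x=[85.8299 83.2250 84.1622 71.2276 44.9943 28.1742 7.4642 6.2781] k=[84 84 86 72 49 23 3 11]

[0.9767, 0.9767, 1.0000, 0.8372, 0.5698, 0.2674, 0.0349, 0.1279]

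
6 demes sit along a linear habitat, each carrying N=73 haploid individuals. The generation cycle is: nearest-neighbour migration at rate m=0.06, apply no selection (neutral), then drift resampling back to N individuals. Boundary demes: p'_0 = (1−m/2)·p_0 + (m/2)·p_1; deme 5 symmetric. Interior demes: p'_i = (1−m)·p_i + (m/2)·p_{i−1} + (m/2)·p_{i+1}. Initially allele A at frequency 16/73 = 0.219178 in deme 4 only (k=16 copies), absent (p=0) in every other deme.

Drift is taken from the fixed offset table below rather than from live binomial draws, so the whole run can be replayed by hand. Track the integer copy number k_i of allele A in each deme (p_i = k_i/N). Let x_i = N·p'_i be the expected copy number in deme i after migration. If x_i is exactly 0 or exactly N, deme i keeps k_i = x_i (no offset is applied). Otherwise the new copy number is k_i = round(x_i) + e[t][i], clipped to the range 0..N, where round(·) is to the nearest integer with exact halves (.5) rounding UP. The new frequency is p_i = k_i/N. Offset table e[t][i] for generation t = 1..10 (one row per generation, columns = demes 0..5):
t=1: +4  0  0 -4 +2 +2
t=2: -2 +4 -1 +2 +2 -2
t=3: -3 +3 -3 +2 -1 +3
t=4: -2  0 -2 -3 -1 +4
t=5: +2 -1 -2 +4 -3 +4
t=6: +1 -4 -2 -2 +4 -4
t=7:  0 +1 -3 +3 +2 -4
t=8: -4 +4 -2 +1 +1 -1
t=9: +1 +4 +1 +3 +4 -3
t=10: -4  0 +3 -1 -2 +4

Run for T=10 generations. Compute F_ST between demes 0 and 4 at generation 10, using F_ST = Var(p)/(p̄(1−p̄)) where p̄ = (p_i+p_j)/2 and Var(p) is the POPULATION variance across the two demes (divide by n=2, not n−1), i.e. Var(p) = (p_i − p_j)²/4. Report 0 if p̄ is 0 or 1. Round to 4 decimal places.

0.1231

t=0: k=[0 0 0 0 16 0]
t=1: x=[0.0000 0.0000 0.0000 0.4800 15.0400 0.4800] k=[0 0 0 0 17 2]
t=2: x=[0.0000 0.0000 0.0000 0.5100 16.0400 2.4500] k=[0 0 0 3 18 0]
t=3: x=[0.0000 0.0000 0.0900 3.3600 17.0100 0.5400] k=[0 0 0 5 16 4]
t=4: x=[0.0000 0.0000 0.1500 5.1800 15.3100 4.3600] k=[0 0 0 2 14 8]
t=5: x=[0.0000 0.0000 0.0600 2.3000 13.4600 8.1800] k=[0 0 0 6 10 12]
t=6: x=[0.0000 0.0000 0.1800 5.9400 9.9400 11.9400] k=[0 0 0 4 14 8]
t=7: x=[0.0000 0.0000 0.1200 4.1800 13.5200 8.1800] k=[0 0 0 7 16 4]
t=8: x=[0.0000 0.0000 0.2100 7.0600 15.3700 4.3600] k=[0 0 0 8 16 3]
t=9: x=[0.0000 0.0000 0.2400 8.0000 15.3700 3.3900] k=[0 0 1 11 19 0]
t=10: x=[0.0000 0.0300 1.2700 10.9400 18.1900 0.5700] k=[0 0 4 10 16 5]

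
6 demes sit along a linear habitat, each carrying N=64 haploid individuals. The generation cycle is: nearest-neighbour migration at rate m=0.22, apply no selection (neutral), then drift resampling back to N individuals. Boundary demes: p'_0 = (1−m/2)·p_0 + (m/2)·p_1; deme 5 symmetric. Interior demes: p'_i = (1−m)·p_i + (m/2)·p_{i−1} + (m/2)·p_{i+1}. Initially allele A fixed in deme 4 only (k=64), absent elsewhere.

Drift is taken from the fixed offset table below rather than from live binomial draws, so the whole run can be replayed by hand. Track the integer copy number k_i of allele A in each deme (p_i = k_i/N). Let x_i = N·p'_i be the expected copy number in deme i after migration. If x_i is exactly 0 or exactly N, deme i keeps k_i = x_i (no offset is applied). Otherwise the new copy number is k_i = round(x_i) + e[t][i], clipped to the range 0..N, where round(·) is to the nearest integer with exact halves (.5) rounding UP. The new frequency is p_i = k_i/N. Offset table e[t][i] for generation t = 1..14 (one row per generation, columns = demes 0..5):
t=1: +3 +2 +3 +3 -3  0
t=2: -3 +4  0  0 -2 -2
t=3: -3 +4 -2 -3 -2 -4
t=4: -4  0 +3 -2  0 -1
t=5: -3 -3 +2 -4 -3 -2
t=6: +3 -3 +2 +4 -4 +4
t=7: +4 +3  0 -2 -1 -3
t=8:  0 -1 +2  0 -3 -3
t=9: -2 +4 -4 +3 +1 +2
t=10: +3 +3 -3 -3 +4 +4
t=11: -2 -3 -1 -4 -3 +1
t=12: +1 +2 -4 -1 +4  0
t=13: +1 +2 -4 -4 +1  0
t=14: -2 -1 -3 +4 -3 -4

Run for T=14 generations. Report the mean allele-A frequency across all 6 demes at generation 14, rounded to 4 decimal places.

0.0911

t=0: k=[0 0 0 0 64 0]
t=1: x=[0.0000 0.0000 0.0000 7.0400 49.9200 7.0400] k=[0 0 0 10 47 7]
t=2: x=[0.0000 0.0000 1.1000 12.9700 38.5300 11.4000] k=[0 0 1 13 37 9]
t=3: x=[0.0000 0.1100 2.2100 14.3200 31.2800 12.0800] k=[0 4 0 11 29 8]
t=4: x=[0.4400 3.1200 1.6500 11.7700 24.7100 10.3100] k=[0 3 5 10 25 9]
t=5: x=[0.3300 2.8900 5.3300 11.1000 21.5900 10.7600] k=[0 0 7 7 19 9]
t=6: x=[0.0000 0.7700 6.2300 8.3200 16.5800 10.1000] k=[0 0 8 12 13 14]
t=7: x=[0.0000 0.8800 7.5600 11.6700 13.0000 13.8900] k=[0 4 8 10 12 11]
t=8: x=[0.4400 4.0000 7.7800 10.0000 11.6700 11.1100] k=[0 3 10 10 9 8]
t=9: x=[0.3300 3.4400 9.2300 9.8900 9.0000 8.1100] k=[0 7 5 13 10 10]
t=10: x=[0.7700 6.0100 6.1000 11.7900 10.3300 10.0000] k=[4 9 3 9 14 14]
t=11: x=[4.5500 7.7900 4.3200 8.8900 13.4500 14.0000] k=[3 5 3 5 10 15]
t=12: x=[3.2200 4.5600 3.4400 5.3300 10.0000 14.4500] k=[4 7 0 4 14 14]
t=13: x=[4.3300 5.9000 1.2100 4.6600 12.9000 14.0000] k=[5 8 0 1 14 14]
t=14: x=[5.3300 6.7900 0.9900 2.3200 12.5700 14.0000] k=[3 6 0 6 10 10]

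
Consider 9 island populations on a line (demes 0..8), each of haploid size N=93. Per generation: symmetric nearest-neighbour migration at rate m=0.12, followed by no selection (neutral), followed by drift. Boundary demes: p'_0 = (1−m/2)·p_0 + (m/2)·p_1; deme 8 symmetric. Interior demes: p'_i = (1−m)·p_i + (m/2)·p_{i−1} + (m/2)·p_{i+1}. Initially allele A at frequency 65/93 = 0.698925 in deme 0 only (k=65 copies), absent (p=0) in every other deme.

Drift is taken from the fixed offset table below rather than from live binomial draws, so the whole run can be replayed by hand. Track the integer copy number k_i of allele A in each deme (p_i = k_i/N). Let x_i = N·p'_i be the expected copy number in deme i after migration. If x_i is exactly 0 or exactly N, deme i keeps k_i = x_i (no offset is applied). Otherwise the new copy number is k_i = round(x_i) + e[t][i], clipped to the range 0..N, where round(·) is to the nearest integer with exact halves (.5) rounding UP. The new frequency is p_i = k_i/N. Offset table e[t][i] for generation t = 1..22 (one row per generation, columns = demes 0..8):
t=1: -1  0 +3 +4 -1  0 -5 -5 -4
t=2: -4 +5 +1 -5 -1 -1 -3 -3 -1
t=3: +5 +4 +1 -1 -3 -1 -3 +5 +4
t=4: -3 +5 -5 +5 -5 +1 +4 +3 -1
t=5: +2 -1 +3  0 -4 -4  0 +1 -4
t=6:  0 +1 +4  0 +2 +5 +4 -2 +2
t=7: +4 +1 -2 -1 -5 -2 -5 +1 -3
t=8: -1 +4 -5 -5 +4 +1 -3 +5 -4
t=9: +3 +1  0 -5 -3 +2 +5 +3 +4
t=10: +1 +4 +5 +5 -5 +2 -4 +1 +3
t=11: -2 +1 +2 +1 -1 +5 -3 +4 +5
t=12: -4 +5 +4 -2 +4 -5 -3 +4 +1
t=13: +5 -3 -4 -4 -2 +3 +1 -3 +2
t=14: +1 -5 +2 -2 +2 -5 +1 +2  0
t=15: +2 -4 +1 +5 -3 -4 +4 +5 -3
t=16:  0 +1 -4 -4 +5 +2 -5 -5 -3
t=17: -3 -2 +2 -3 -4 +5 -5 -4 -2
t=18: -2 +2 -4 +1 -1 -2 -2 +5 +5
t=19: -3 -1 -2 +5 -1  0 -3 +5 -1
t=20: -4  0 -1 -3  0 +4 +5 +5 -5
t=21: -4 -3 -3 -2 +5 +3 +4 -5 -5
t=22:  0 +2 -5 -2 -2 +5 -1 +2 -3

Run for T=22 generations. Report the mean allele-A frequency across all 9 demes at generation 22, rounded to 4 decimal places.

t=0: k=[65 0 0 0 0 0 0 0 0]
t=1: x=[61.1000 3.9000 0.0000 0.0000 0.0000 0.0000 0.0000 0.0000 0.0000] k=[60 4 0 0 0 0 0 0 0]
t=2: x=[56.6400 7.1200 0.2400 0.0000 0.0000 0.0000 0.0000 0.0000 0.0000] k=[53 12 1 0 0 0 0 0 0]
t=3: x=[50.5400 13.8000 1.6000 0.0600 0.0000 0.0000 0.0000 0.0000 0.0000] k=[56 18 3 0 0 0 0 0 0]
t=4: x=[53.7200 19.3800 3.7200 0.1800 0.0000 0.0000 0.0000 0.0000 0.0000] k=[51 24 0 5 0 0 0 0 0]
t=5: x=[49.3800 24.1800 1.7400 4.4000 0.3000 0.0000 0.0000 0.0000 0.0000] k=[51 23 5 4 0 0 0 0 0]
t=6: x=[49.3200 23.6000 6.0200 3.8200 0.2400 0.0000 0.0000 0.0000 0.0000] k=[49 25 10 4 2 0 0 0 0]
t=7: x=[47.5600 25.5400 10.5400 4.2400 2.0000 0.1200 0.0000 0.0000 0.0000] k=[52 27 9 3 0 0 0 0 0]
t=8: x=[50.5000 27.4200 9.7200 3.1800 0.1800 0.0000 0.0000 0.0000 0.0000] k=[50 31 5 0 4 0 0 0 0]
t=9: x=[48.8600 30.5800 6.2600 0.5400 3.5200 0.2400 0.0000 0.0000 0.0000] k=[52 32 6 0 1 2 0 0 0]
t=10: x=[50.8000 31.6400 7.2000 0.4200 1.0000 1.8200 0.1200 0.0000 0.0000] k=[52 36 12 5 0 4 0 0 0]
t=11: x=[51.0400 35.5200 13.0200 5.1200 0.5400 3.5200 0.2400 0.0000 0.0000] k=[49 37 15 6 0 9 0 0 0]
t=12: x=[48.2800 36.4000 15.7800 6.1800 0.9000 7.9200 0.5400 0.0000 0.0000] k=[44 41 20 4 5 3 0 0 0]
t=13: x=[43.8200 39.9200 20.3000 5.0200 4.8200 2.9400 0.1800 0.0000 0.0000] k=[49 37 16 1 3 6 1 0 0]
t=14: x=[48.2800 36.4600 16.3600 2.0200 3.0600 5.5200 1.2400 0.0600 0.0000] k=[49 31 18 0 5 1 2 2 0]
t=15: x=[47.9200 31.3000 17.7000 1.3800 4.4600 1.3000 1.9400 1.8800 0.1200] k=[50 27 19 6 1 0 6 7 0]
t=16: x=[48.6200 27.9000 18.7000 6.4800 1.2400 0.4200 5.7000 6.5200 0.4200] k=[49 29 15 2 6 2 1 2 0]
t=17: x=[47.8000 29.3600 15.0600 3.0200 5.5200 2.1800 1.1200 1.8200 0.1200] k=[45 27 17 0 2 7 0 0 0]
t=18: x=[43.9200 27.4800 16.5800 1.1400 2.1800 6.2800 0.4200 0.0000 0.0000] k=[42 29 13 2 1 4 0 0 0]
t=19: x=[41.2200 28.8200 13.3000 2.6000 1.2400 3.5800 0.2400 0.0000 0.0000] k=[38 28 11 8 0 4 0 0 0]
t=20: x=[37.4000 27.5800 11.8400 7.7000 0.7200 3.5200 0.2400 0.0000 0.0000] k=[33 28 11 5 1 8 5 0 0]
t=21: x=[32.7000 27.2800 11.6600 5.1200 1.6600 7.4000 4.8800 0.3000 0.0000] k=[29 24 9 3 7 10 9 0 0]
t=22: x=[28.7000 23.4000 9.5400 3.6000 6.9400 9.7600 8.5200 0.5400 0.0000] k=[29 25 5 2 5 15 8 3 0]

0.1099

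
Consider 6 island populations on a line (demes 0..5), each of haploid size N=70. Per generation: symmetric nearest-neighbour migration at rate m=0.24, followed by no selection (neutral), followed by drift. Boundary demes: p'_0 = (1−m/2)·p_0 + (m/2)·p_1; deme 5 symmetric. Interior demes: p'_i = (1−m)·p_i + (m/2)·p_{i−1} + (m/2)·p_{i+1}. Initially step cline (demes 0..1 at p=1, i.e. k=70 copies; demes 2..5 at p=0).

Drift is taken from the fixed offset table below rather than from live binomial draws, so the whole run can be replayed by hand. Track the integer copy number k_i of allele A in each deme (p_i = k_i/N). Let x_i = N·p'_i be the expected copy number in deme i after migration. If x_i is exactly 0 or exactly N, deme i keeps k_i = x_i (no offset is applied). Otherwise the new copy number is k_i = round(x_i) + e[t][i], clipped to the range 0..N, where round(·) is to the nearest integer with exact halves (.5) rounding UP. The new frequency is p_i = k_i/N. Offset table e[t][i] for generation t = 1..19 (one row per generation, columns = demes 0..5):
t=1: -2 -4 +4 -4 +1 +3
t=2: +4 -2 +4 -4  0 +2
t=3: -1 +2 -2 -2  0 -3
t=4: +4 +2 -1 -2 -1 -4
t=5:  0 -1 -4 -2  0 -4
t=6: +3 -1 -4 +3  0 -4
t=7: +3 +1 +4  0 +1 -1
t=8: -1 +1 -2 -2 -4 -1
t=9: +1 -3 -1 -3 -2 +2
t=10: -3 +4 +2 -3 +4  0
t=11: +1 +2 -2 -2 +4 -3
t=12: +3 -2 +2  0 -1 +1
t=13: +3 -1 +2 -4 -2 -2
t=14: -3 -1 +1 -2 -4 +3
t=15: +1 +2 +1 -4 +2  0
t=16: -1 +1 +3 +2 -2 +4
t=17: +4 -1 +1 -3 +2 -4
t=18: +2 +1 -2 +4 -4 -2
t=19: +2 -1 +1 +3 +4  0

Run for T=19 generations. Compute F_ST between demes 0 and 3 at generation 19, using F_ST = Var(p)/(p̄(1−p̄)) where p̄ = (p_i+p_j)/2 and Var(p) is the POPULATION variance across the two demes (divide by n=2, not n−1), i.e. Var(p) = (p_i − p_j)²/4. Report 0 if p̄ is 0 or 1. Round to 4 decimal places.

0.3268

t=0: k=[70 70 0 0 0 0]
t=1: x=[70.0000 61.6000 8.4000 0.0000 0.0000 0.0000] k=[70 58 12 0 0 0]
t=2: x=[68.5600 53.9200 16.0800 1.4400 0.0000 0.0000] k=[70 52 20 0 0 0]
t=3: x=[67.8400 50.3200 21.4400 2.4000 0.0000 0.0000] k=[67 52 19 0 0 0]
t=4: x=[65.2000 49.8400 20.6800 2.2800 0.0000 0.0000] k=[69 52 20 0 0 0]
t=5: x=[66.9600 50.2000 21.4400 2.4000 0.0000 0.0000] k=[67 49 17 0 0 0]
t=6: x=[64.8400 47.3200 18.8000 2.0400 0.0000 0.0000] k=[68 46 15 5 0 0]
t=7: x=[65.3600 44.9200 17.5200 5.6000 0.6000 0.0000] k=[68 46 22 6 2 0]
t=8: x=[65.3600 45.7600 22.9600 7.4400 2.2400 0.2400] k=[64 47 21 5 0 0]
t=9: x=[61.9600 45.9200 22.2000 6.3200 0.6000 0.0000] k=[63 43 21 3 0 0]
t=10: x=[60.6000 42.7600 21.4800 4.8000 0.3600 0.0000] k=[58 47 23 2 4 0]
t=11: x=[56.6800 45.4400 23.3600 4.7600 3.2800 0.4800] k=[58 47 21 3 7 0]
t=12: x=[56.6800 45.2000 21.9600 5.6400 5.6800 0.8400] k=[60 43 24 6 5 2]
t=13: x=[57.9600 42.7600 24.1200 8.0400 4.7600 2.3600] k=[61 42 26 4 3 0]
t=14: x=[58.7200 42.3600 25.2800 6.5200 2.7600 0.3600] k=[56 41 26 5 0 3]
t=15: x=[54.2000 41.0000 25.2800 6.9200 0.9600 2.6400] k=[55 43 26 3 3 3]
t=16: x=[53.5600 42.4000 25.2800 5.7600 3.0000 3.0000] k=[53 43 28 8 1 7]
t=17: x=[51.8000 42.4000 27.4000 9.5600 2.5600 6.2800] k=[56 41 28 7 5 2]
t=18: x=[54.2000 41.2400 27.0400 9.2800 4.8800 2.3600] k=[56 42 25 13 1 0]
t=19: x=[54.3200 41.6400 25.6000 13.0000 2.3200 0.1200] k=[56 41 27 16 6 0]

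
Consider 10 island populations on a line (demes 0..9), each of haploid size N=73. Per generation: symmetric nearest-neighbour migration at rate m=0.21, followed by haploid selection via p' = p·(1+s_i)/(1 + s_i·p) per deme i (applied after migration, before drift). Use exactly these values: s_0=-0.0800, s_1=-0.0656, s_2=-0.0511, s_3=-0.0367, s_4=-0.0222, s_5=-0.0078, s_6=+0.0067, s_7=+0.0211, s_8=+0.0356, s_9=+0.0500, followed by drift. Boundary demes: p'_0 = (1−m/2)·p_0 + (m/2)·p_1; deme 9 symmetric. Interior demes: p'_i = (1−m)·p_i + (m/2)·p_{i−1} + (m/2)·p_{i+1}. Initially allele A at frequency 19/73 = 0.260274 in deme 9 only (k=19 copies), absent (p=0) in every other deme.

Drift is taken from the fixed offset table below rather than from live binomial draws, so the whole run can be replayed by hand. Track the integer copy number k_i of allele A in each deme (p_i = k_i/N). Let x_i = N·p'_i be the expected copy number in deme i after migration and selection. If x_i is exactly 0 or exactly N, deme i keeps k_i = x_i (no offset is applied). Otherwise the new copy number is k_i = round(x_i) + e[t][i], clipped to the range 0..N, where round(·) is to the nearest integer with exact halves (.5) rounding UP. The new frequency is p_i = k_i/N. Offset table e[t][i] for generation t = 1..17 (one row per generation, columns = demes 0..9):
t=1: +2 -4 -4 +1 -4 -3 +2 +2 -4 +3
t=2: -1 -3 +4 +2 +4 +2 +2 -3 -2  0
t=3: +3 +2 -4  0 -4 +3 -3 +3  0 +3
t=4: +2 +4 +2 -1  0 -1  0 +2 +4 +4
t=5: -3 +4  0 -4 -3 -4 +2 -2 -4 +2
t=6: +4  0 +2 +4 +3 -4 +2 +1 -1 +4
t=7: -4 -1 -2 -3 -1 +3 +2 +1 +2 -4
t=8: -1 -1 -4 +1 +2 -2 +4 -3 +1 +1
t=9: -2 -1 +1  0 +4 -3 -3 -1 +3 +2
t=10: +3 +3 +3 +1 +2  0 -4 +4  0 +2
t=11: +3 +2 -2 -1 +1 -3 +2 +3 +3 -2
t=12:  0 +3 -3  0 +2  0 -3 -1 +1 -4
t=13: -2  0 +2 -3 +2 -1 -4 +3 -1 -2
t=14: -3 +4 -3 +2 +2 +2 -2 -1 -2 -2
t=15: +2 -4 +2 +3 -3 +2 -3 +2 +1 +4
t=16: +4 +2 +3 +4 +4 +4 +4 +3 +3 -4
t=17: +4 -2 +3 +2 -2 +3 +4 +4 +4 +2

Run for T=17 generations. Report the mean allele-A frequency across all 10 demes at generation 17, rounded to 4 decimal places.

t=0: k=[0 0 0 0 0 0 0 0 0 19]
t=1: x=[0.0000 0.0000 0.0000 0.0000 0.0000 0.0000 0.0000 0.0000 2.0640 17.6497] k=[0 0 0 0 0 0 0 0 0 21]
t=2: x=[0.0000 0.0000 0.0000 0.0000 0.0000 0.0000 0.0000 0.0000 2.2810 19.4839] k=[0 0 0 0 0 0 0 0 0 19]
t=3: x=[0.0000 0.0000 0.0000 0.0000 0.0000 0.0000 0.0000 0.0000 2.0640 17.6497] k=[0 0 0 0 0 0 0 0 2 21]
t=4: x=[0.0000 0.0000 0.0000 0.0000 0.0000 0.0000 0.0000 0.2144 3.9125 19.6988] k=[0 0 0 0 0 0 0 2 8 24]
t=5: x=[0.0000 0.0000 0.0000 0.0000 0.0000 0.0000 0.2114 2.4693 9.3310 23.0831] k=[0 0 0 0 0 0 2 0 5 25]
t=6: x=[0.0000 0.0000 0.0000 0.0000 0.0000 0.2084 1.5904 0.7503 6.7873 23.6737] k=[0 0 0 0 0 0 4 2 6 28]
t=7: x=[0.0000 0.0000 0.0000 0.0000 0.0000 0.4167 3.3915 2.6835 8.1396 26.5081] k=[0 0 0 0 0 3 5 4 10 23]
t=8: x=[0.0000 0.0000 0.0000 0.0000 0.3080 2.8733 4.7144 4.8283 11.0593 22.3850] k=[0 0 0 0 2 1 9 2 12 23]
t=9: x=[0.0000 0.0000 0.0000 0.2023 1.6484 1.9302 7.4697 3.8606 12.4624 22.5991] k=[0 0 0 0 6 0 4 3 15 25]
t=10: x=[0.0000 0.0000 0.0000 0.6071 4.6415 1.0419 3.4972 4.4515 15.2068 24.7416] k=[0 0 0 2 7 1 0 8 15 27]
t=11: x=[0.0000 0.0000 0.1993 2.2326 5.7254 1.5134 0.9512 8.0432 15.9569 26.5588] k=[0 0 0 1 7 0 3 11 19 25]
t=12: x=[0.0000 0.0000 0.0996 1.4702 5.5194 1.0419 3.5475 11.1965 19.2822 25.1684] k=[0 0 0 1 8 1 1 10 20 21]
t=13: x=[0.0000 0.0000 0.0996 1.5715 6.3977 1.7218 1.9577 10.2882 19.5517 21.6302] k=[0 0 2 0 8 1 0 13 19 20]
t=14: x=[0.0000 0.1963 1.5009 1.0120 6.2947 1.6176 1.4796 12.4796 18.9619 20.6089] k=[0 4 0 3 8 4 0 11 17 19]
t=15: x=[0.3866 2.9611 0.6978 3.0972 6.9132 3.9705 1.5853 10.6637 17.0325 19.4788] k=[2 0 3 6 4 6 0 13 18 23]
t=16: x=[1.6500 0.4908 2.8527 5.2886 4.3277 5.1226 2.0080 12.3731 18.4786 23.2410] k=[6 2 6 9 8 9 6 15 21 19]
t=17: x=[5.1652 2.6605 5.6169 8.3009 8.0478 8.5209 7.3038 14.9315 20.6744 19.9086] k=[9 1 9 10 6 12 11 19 25 22]

0.1699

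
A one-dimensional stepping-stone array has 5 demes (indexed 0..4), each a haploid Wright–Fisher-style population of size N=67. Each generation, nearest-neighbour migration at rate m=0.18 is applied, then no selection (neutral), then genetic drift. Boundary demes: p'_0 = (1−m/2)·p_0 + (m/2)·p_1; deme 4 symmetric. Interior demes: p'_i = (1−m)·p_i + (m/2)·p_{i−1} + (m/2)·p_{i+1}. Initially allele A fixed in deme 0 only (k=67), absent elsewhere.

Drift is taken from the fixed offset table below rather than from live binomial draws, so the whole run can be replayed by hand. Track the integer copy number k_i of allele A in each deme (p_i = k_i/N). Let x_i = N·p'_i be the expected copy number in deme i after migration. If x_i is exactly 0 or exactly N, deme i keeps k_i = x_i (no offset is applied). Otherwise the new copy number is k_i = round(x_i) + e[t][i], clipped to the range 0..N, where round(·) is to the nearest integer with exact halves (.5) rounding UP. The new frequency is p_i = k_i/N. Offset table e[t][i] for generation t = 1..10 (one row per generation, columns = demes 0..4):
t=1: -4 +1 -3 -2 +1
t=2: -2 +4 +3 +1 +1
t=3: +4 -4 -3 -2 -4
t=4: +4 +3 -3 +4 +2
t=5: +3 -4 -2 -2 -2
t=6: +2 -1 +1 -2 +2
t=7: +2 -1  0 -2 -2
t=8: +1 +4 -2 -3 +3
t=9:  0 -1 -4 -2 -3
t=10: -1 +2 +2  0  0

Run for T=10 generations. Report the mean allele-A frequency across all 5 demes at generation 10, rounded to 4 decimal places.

t=0: k=[67 0 0 0 0]
t=1: x=[60.9700 6.0300 0.0000 0.0000 0.0000] k=[57 7 0 0 0]
t=2: x=[52.5000 10.8700 0.6300 0.0000 0.0000] k=[51 15 4 0 0]
t=3: x=[47.7600 17.2500 4.6300 0.3600 0.0000] k=[52 13 2 0 0]
t=4: x=[48.4900 15.5200 2.8100 0.1800 0.0000] k=[52 19 0 4 0]
t=5: x=[49.0300 20.2600 2.0700 3.2800 0.3600] k=[52 16 0 1 0]
t=6: x=[48.7600 17.8000 1.5300 0.8200 0.0900] k=[51 17 3 0 2]
t=7: x=[47.9400 18.8000 3.9900 0.4500 1.8200] k=[50 18 4 0 0]
t=8: x=[47.1200 19.6200 4.9000 0.3600 0.0000] k=[48 24 3 0 0]
t=9: x=[45.8400 24.2700 4.6200 0.2700 0.0000] k=[46 23 1 0 0]
t=10: x=[43.9300 23.0900 2.8900 0.0900 0.0000] k=[43 25 5 0 0]

0.2179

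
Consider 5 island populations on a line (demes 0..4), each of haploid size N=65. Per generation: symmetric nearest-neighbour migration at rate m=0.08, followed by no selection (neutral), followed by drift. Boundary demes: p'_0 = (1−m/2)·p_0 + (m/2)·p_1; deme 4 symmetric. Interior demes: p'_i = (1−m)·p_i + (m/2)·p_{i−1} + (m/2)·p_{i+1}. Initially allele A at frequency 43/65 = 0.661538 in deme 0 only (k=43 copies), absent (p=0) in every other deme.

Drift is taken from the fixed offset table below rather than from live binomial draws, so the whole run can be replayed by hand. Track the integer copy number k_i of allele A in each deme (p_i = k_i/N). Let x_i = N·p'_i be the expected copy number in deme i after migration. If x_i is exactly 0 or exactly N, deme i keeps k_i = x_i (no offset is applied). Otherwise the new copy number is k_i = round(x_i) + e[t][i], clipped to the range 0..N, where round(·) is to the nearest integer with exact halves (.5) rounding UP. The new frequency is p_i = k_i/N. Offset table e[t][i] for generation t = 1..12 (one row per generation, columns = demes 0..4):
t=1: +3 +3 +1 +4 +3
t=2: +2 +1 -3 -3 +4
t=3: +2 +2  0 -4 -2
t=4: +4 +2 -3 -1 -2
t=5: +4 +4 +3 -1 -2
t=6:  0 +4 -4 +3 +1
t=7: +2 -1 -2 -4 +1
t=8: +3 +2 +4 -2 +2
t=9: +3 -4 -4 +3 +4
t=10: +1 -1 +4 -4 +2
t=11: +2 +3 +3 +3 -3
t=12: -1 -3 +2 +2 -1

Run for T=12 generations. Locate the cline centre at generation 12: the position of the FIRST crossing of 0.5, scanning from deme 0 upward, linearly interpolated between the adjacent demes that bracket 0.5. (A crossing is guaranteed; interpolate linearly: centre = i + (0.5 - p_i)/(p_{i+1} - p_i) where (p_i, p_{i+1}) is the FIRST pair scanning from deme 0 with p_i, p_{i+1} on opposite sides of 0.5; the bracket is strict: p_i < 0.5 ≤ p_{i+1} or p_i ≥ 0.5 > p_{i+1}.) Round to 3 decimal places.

t=0: k=[43 0 0 0 0]
t=1: x=[41.2800 1.7200 0.0000 0.0000 0.0000] k=[44 5 0 0 0]
t=2: x=[42.4400 6.3600 0.2000 0.0000 0.0000] k=[44 7 0 0 0]
t=3: x=[42.5200 8.2000 0.2800 0.0000 0.0000] k=[45 10 0 0 0]
t=4: x=[43.6000 11.0000 0.4000 0.0000 0.0000] k=[48 13 0 0 0]
t=5: x=[46.6000 13.8800 0.5200 0.0000 0.0000] k=[51 18 4 0 0]
t=6: x=[49.6800 18.7600 4.4000 0.1600 0.0000] k=[50 23 0 3 0]
t=7: x=[48.9200 23.1600 1.0400 2.7600 0.1200] k=[51 22 0 0 1]
t=8: x=[49.8400 22.2800 0.8800 0.0400 0.9600] k=[53 24 5 0 3]
t=9: x=[51.8400 24.4000 5.5600 0.3200 2.8800] k=[55 20 2 3 7]
t=10: x=[53.6000 20.6800 2.7600 3.1200 6.8400] k=[55 20 7 0 9]
t=11: x=[53.6000 20.8800 7.2400 0.6400 8.6400] k=[56 24 10 4 6]
t=12: x=[54.7200 24.7200 10.3200 4.3200 5.9200] k=[54 22 12 6 5]

0.672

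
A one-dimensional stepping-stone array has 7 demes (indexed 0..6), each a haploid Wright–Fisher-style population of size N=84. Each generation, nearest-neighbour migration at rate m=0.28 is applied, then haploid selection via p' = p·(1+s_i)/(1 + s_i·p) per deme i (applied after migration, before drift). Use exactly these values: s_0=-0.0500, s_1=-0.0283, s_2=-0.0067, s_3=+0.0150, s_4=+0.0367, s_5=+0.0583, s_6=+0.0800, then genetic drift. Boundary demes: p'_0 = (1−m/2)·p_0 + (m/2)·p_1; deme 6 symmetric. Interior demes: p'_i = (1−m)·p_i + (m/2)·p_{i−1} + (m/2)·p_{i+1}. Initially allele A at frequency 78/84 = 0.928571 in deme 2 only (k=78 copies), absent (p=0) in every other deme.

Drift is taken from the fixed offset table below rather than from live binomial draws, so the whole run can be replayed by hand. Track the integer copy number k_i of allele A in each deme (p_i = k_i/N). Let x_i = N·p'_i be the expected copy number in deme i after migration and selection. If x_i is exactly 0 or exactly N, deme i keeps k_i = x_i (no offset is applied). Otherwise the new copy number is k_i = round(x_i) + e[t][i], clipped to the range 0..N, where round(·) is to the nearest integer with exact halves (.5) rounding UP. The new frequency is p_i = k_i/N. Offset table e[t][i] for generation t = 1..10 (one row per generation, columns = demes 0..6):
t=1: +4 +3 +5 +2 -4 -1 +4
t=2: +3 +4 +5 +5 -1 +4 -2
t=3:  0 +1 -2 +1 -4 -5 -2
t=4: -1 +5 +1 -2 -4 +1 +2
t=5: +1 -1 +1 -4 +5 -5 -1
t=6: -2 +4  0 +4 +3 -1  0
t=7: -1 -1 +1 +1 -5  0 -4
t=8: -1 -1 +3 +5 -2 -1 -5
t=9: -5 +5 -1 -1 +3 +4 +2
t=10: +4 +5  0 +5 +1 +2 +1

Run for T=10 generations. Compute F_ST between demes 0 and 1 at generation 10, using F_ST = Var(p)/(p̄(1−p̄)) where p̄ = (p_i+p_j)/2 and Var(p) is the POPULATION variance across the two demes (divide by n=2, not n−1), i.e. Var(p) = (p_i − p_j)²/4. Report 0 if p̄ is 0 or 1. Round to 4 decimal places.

t=0: k=[0 0 78 0 0 0 0]
t=1: x=[0.0000 10.6501 56.0347 11.0622 0.0000 0.0000 0.0000] k=[0 14 61 13 0 0 0]
t=2: x=[1.8642 18.2073 47.5614 18.1106 1.8853 0.0000 0.0000] k=[5 22 53 23 1 0 0]
t=3: x=[7.0419 23.4714 44.3193 24.3768 4.0776 0.1481 0.0000] k=[7 24 42 25 0 0 0]
t=4: x=[8.9610 23.6492 36.9608 24.1353 3.6229 0.0000 0.0000] k=[8 29 38 22 0 0 0]
t=5: x=[10.4611 26.7935 34.3634 21.3966 3.1887 0.0000 0.0000] k=[11 26 35 17 8 0 0]
t=6: x=[12.5428 24.6570 31.0882 18.4737 8.4088 1.1844 0.0000] k=[11 29 31 22 11 0 0]
t=7: x=[12.9482 26.2393 29.3315 21.9606 11.3492 1.6280 0.0000] k=[12 25 30 23 6 2 0]
t=8: x=[13.2379 23.3924 28.1939 21.8398 8.0794 2.4091 0.3023] k=[12 22 31 27 6 1 0]
t=9: x=[12.8324 21.3990 29.0521 24.8799 8.5118 1.6492 0.1512] k=[8 26 28 24 12 6 2]
t=10: x=[10.0570 23.2739 27.0366 23.1287 13.2370 6.6173 2.7581] k=[14 28 27 28 14 9 4]

0.0370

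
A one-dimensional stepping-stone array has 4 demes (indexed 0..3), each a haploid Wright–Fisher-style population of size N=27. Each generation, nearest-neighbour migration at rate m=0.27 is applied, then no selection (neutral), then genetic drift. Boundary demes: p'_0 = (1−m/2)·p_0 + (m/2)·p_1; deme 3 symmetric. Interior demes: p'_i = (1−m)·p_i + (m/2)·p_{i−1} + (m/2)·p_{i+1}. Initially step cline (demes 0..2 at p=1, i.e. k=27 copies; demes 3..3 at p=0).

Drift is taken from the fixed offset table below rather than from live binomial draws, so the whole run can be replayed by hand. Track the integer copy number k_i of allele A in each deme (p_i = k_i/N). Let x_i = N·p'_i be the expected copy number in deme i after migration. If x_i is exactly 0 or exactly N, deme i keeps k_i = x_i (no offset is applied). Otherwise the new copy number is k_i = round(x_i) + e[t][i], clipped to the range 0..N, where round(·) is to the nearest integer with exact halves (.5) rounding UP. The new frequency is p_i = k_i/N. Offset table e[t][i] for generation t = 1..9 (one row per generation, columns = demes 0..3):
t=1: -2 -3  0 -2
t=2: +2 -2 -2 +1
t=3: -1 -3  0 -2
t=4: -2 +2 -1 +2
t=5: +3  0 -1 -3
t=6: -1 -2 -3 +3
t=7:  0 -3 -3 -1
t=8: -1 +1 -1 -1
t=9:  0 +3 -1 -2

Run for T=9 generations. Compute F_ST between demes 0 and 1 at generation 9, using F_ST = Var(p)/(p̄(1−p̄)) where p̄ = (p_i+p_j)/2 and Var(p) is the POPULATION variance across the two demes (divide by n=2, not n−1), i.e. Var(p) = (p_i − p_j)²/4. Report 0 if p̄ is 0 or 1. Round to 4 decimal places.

0.0000

t=0: k=[27 27 27 0]
t=1: x=[27.0000 27.0000 23.3550 3.6450] k=[27 27 23 2]
t=2: x=[27.0000 26.4600 20.7050 4.8350] k=[27 24 19 6]
t=3: x=[26.5950 23.7300 17.9200 7.7550] k=[26 21 18 6]
t=4: x=[25.3250 21.2700 16.7850 7.6200] k=[23 23 16 10]
t=5: x=[23.0000 22.0550 16.1350 10.8100] k=[26 22 15 8]
t=6: x=[25.4600 21.5950 15.0000 8.9450] k=[24 20 12 12]
t=7: x=[23.4600 19.4600 13.0800 12.0000] k=[23 16 10 11]
t=8: x=[22.0550 16.1350 10.9450 10.8650] k=[21 17 10 10]
t=9: x=[20.4600 16.5950 10.9450 10.0000] k=[20 20 10 8]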